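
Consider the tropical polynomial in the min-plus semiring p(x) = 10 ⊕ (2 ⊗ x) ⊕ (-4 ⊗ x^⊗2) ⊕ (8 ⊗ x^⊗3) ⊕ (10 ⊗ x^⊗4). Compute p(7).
p(7) = 9

A tropical monomial a ⊗ x^⊗i evaluates to a + i · x. Evaluating each term at x = 7:
  Term 0 contributes 10 + 0 · 7 = 10
  Term 1 contributes 2 + 1 · 7 = 9
  Term 2 contributes -4 + 2 · 7 = 10
  Term 3 contributes 8 + 3 · 7 = 29
  Term 4 contributes 10 + 4 · 7 = 38
p(7) = ⊕ of these = min[10, 9, 10, 29, 38] = 9.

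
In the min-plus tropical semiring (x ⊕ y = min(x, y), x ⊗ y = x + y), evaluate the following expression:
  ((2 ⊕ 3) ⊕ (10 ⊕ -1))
((2 ⊕ 3) ⊕ (10 ⊕ -1)) = -1

Expand innermost to outermost. Recall ⊕ takes the minimum of its arguments and ⊗ takes their sum. Working out the expression ((2 ⊕ 3) ⊕ (10 ⊕ -1)) gives -1.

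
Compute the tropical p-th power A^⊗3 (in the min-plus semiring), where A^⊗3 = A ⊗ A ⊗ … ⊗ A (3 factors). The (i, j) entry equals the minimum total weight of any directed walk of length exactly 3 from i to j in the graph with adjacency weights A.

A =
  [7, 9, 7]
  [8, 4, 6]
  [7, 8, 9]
A^⊗3 =
  [21, 17, 19]
  [16, 12, 14]
  [20, 16, 18]

Each entry (A^⊗3)_ij equals the minimum over all length-3 walks i = v_0 → v_1 → … → v_3 = j of Σ_t A[v_t][v_{t+1}]. For example, for (i, j) = (0, 2) we minimise over 9 possible intermediate vertex sequences; the minimum is 19, attained along the walk 0 → 1 → 1 → 2.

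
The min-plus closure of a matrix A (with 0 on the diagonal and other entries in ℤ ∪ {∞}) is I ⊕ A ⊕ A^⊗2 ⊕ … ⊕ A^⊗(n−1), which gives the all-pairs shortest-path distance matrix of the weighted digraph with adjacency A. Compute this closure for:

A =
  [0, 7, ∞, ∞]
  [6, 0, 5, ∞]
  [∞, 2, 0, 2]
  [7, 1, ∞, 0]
Closure =
  [0, 7, 12, 14]
  [6, 0, 5, 7]
  [8, 2, 0, 2]
  [7, 1, 6, 0]

This is the Floyd-Warshall all-pairs shortest-path computation. For each intermediate vertex k = 0, 1, …, 3, update dist[i][j] ← min(dist[i][j], dist[i][k] + dist[k][j]). The final matrix gives, for each (i, j), the minimum total weight of any directed path from i to j (possibly empty when i = j).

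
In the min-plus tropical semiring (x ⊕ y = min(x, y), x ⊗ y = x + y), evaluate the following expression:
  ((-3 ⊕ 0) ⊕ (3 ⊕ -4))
((-3 ⊕ 0) ⊕ (3 ⊕ -4)) = -4

Expand innermost to outermost. Recall ⊕ takes the minimum of its arguments and ⊗ takes their sum. Working out the expression ((-3 ⊕ 0) ⊕ (3 ⊕ -4)) gives -4.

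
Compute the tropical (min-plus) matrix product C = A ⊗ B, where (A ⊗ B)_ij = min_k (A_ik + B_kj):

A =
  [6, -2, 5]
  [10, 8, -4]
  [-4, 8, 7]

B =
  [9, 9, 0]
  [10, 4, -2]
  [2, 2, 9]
A ⊗ B =
  [7, 2, -4]
  [-2, -2, 5]
  [5, 5, -4]

Apply the min-plus product entry-by-entry:
  C[0][0] = min over k of (A[0][0] + B[0][0] = 6 + 9 = 15, A[0][1] + B[1][0] = -2 + 10 = 8, A[0][2] + B[2][0] = 5 + 2 = 7) = 7 (attained at k = 2)
  C[0][1] = min over k of (A[0][0] + B[0][1] = 6 + 9 = 15, A[0][1] + B[1][1] = -2 + 4 = 2, A[0][2] + B[2][1] = 5 + 2 = 7) = 2 (attained at k = 1)
  C[0][2] = min over k of (A[0][0] + B[0][2] = 6 + 0 = 6, A[0][1] + B[1][2] = -2 + -2 = -4, A[0][2] + B[2][2] = 5 + 9 = 14) = -4 (attained at k = 1)
  C[1][0] = min over k of (A[1][0] + B[0][0] = 10 + 9 = 19, A[1][1] + B[1][0] = 8 + 10 = 18, A[1][2] + B[2][0] = -4 + 2 = -2) = -2 (attained at k = 2)
  C[1][1] = min over k of (A[1][0] + B[0][1] = 10 + 9 = 19, A[1][1] + B[1][1] = 8 + 4 = 12, A[1][2] + B[2][1] = -4 + 2 = -2) = -2 (attained at k = 2)
  C[1][2] = min over k of (A[1][0] + B[0][2] = 10 + 0 = 10, A[1][1] + B[1][2] = 8 + -2 = 6, A[1][2] + B[2][2] = -4 + 9 = 5) = 5 (attained at k = 2)
  C[2][0] = min over k of (A[2][0] + B[0][0] = -4 + 9 = 5, A[2][1] + B[1][0] = 8 + 10 = 18, A[2][2] + B[2][0] = 7 + 2 = 9) = 5 (attained at k = 0)
  C[2][1] = min over k of (A[2][0] + B[0][1] = -4 + 9 = 5, A[2][1] + B[1][1] = 8 + 4 = 12, A[2][2] + B[2][1] = 7 + 2 = 9) = 5 (attained at k = 0)
  C[2][2] = min over k of (A[2][0] + B[0][2] = -4 + 0 = -4, A[2][1] + B[1][2] = 8 + -2 = 6, A[2][2] + B[2][2] = 7 + 9 = 16) = -4 (attained at k = 0)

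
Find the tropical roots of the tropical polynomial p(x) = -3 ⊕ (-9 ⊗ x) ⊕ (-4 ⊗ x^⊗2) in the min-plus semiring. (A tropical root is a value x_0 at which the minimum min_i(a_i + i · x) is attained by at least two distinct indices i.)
Roots: {-5, 6}

Each tropical root is a break point of the lower envelope of the lines y = a_i + i · x (there are 3 lines, with slopes 0, 1, ..., 2). Only the lines that attain the minimum somewhere contribute to roots; other lines are dominated. Here the surviving (envelope) indices are i = 2, i = 1, i = 0.
Intersections between consecutive envelope lines give the roots: for adjacent envelope indices i < j the intersection is x = (a_i − a_j) / (j − i). Reading off the sorted break points: {-5, 6}.
Verification: at each break x_0, at least two indices attain the minimum of min_i(a_i + i · x_0).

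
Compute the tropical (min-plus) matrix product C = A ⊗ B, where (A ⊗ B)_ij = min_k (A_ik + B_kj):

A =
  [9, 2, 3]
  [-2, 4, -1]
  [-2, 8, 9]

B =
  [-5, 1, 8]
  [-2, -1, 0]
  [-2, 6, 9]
A ⊗ B =
  [0, 1, 2]
  [-7, -1, 4]
  [-7, -1, 6]

Apply the min-plus product entry-by-entry:
  C[0][0] = min over k of (A[0][0] + B[0][0] = 9 + -5 = 4, A[0][1] + B[1][0] = 2 + -2 = 0, A[0][2] + B[2][0] = 3 + -2 = 1) = 0 (attained at k = 1)
  C[0][1] = min over k of (A[0][0] + B[0][1] = 9 + 1 = 10, A[0][1] + B[1][1] = 2 + -1 = 1, A[0][2] + B[2][1] = 3 + 6 = 9) = 1 (attained at k = 1)
  C[0][2] = min over k of (A[0][0] + B[0][2] = 9 + 8 = 17, A[0][1] + B[1][2] = 2 + 0 = 2, A[0][2] + B[2][2] = 3 + 9 = 12) = 2 (attained at k = 1)
  C[1][0] = min over k of (A[1][0] + B[0][0] = -2 + -5 = -7, A[1][1] + B[1][0] = 4 + -2 = 2, A[1][2] + B[2][0] = -1 + -2 = -3) = -7 (attained at k = 0)
  C[1][1] = min over k of (A[1][0] + B[0][1] = -2 + 1 = -1, A[1][1] + B[1][1] = 4 + -1 = 3, A[1][2] + B[2][1] = -1 + 6 = 5) = -1 (attained at k = 0)
  C[1][2] = min over k of (A[1][0] + B[0][2] = -2 + 8 = 6, A[1][1] + B[1][2] = 4 + 0 = 4, A[1][2] + B[2][2] = -1 + 9 = 8) = 4 (attained at k = 1)
  C[2][0] = min over k of (A[2][0] + B[0][0] = -2 + -5 = -7, A[2][1] + B[1][0] = 8 + -2 = 6, A[2][2] + B[2][0] = 9 + -2 = 7) = -7 (attained at k = 0)
  C[2][1] = min over k of (A[2][0] + B[0][1] = -2 + 1 = -1, A[2][1] + B[1][1] = 8 + -1 = 7, A[2][2] + B[2][1] = 9 + 6 = 15) = -1 (attained at k = 0)
  C[2][2] = min over k of (A[2][0] + B[0][2] = -2 + 8 = 6, A[2][1] + B[1][2] = 8 + 0 = 8, A[2][2] + B[2][2] = 9 + 9 = 18) = 6 (attained at k = 0)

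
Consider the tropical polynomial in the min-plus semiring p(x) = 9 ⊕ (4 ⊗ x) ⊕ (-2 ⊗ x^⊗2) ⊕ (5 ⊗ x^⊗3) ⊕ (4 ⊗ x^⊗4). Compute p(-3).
p(-3) = -8

A tropical monomial a ⊗ x^⊗i evaluates to a + i · x. Evaluating each term at x = -3:
  Term 0 contributes 9 + 0 · -3 = 9
  Term 1 contributes 4 + 1 · -3 = 1
  Term 2 contributes -2 + 2 · -3 = -8
  Term 3 contributes 5 + 3 · -3 = -4
  Term 4 contributes 4 + 4 · -3 = -8
p(-3) = ⊕ of these = min[9, 1, -8, -4, -8] = -8.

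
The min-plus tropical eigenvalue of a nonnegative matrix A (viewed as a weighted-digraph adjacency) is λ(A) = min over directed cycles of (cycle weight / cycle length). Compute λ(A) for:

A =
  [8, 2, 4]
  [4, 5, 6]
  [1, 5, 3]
λ(A) = 5/2

Enumerate directed cycles and compute their means (weight / length). Sample:
  cycle 0 → 0: weight = 8, length = 1, mean = 8/1 ≈ 8.000
  cycle 1 → 1: weight = 5, length = 1, mean = 5/1 ≈ 5.000
  cycle 2 → 2: weight = 3, length = 1, mean = 3/1 ≈ 3.000
  cycle 0 → 1 → 0: weight = 6, length = 2, mean = 6/2 ≈ 3.000
  cycle 0 → 2 → 0: weight = 5, length = 2, mean = 5/2 ≈ 2.500
  cycle 1 → 0 → 1: weight = 6, length = 2, mean = 6/2 ≈ 3.000
Minimum mean = 2.500, attained e.g. along the cycle 0 → 2 → 0 with weight 5 and length 2. So λ(A) = 5/2 = 5/2.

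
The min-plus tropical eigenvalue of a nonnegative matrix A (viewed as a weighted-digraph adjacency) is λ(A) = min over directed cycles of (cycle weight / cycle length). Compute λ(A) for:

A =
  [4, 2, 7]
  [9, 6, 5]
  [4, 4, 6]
λ(A) = 11/3

Enumerate directed cycles and compute their means (weight / length). Sample:
  cycle 0 → 0: weight = 4, length = 1, mean = 4/1 ≈ 4.000
  cycle 1 → 1: weight = 6, length = 1, mean = 6/1 ≈ 6.000
  cycle 2 → 2: weight = 6, length = 1, mean = 6/1 ≈ 6.000
  cycle 0 → 1 → 0: weight = 11, length = 2, mean = 11/2 ≈ 5.500
  cycle 0 → 2 → 0: weight = 11, length = 2, mean = 11/2 ≈ 5.500
  cycle 1 → 0 → 1: weight = 11, length = 2, mean = 11/2 ≈ 5.500
Minimum mean = 3.667, attained e.g. along the cycle 0 → 1 → 2 → 0 with weight 11 and length 3. So λ(A) = 11/3 = 11/3.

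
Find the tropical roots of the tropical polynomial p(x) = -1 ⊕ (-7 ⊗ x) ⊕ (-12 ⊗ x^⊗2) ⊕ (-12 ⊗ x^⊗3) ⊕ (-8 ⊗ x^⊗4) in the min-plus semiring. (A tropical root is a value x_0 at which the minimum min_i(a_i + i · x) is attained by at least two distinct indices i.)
Roots: {-4, 0, 5, 6}

Each tropical root is a break point of the lower envelope of the lines y = a_i + i · x (there are 5 lines, with slopes 0, 1, ..., 4). Only the lines that attain the minimum somewhere contribute to roots; other lines are dominated. Here the surviving (envelope) indices are i = 4, i = 3, i = 2, i = 1, i = 0.
Intersections between consecutive envelope lines give the roots: for adjacent envelope indices i < j the intersection is x = (a_i − a_j) / (j − i). Reading off the sorted break points: {-4, 0, 5, 6}.
Verification: at each break x_0, at least two indices attain the minimum of min_i(a_i + i · x_0).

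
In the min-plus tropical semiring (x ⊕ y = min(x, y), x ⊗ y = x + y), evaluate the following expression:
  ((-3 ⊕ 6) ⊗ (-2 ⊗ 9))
((-3 ⊕ 6) ⊗ (-2 ⊗ 9)) = 4

Expand innermost to outermost. Recall ⊕ takes the minimum of its arguments and ⊗ takes their sum. Working out the expression ((-3 ⊕ 6) ⊗ (-2 ⊗ 9)) gives 4.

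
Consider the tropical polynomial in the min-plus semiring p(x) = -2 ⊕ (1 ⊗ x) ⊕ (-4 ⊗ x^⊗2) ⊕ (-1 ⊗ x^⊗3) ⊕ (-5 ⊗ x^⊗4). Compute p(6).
p(6) = -2

A tropical monomial a ⊗ x^⊗i evaluates to a + i · x. Evaluating each term at x = 6:
  Term 0 contributes -2 + 0 · 6 = -2
  Term 1 contributes 1 + 1 · 6 = 7
  Term 2 contributes -4 + 2 · 6 = 8
  Term 3 contributes -1 + 3 · 6 = 17
  Term 4 contributes -5 + 4 · 6 = 19
p(6) = ⊕ of these = min[-2, 7, 8, 17, 19] = -2.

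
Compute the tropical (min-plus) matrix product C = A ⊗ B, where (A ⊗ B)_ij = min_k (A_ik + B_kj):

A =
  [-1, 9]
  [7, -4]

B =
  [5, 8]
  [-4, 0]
A ⊗ B =
  [4, 7]
  [-8, -4]

Apply the min-plus product entry-by-entry:
  C[0][0] = min over k of (A[0][0] + B[0][0] = -1 + 5 = 4, A[0][1] + B[1][0] = 9 + -4 = 5) = 4 (attained at k = 0)
  C[0][1] = min over k of (A[0][0] + B[0][1] = -1 + 8 = 7, A[0][1] + B[1][1] = 9 + 0 = 9) = 7 (attained at k = 0)
  C[1][0] = min over k of (A[1][0] + B[0][0] = 7 + 5 = 12, A[1][1] + B[1][0] = -4 + -4 = -8) = -8 (attained at k = 1)
  C[1][1] = min over k of (A[1][0] + B[0][1] = 7 + 8 = 15, A[1][1] + B[1][1] = -4 + 0 = -4) = -4 (attained at k = 1)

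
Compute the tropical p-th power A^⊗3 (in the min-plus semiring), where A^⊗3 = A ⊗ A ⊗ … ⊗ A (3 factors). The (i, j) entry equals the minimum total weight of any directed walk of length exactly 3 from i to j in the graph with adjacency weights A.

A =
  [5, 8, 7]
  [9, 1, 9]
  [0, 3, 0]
A^⊗3 =
  [7, 10, 7]
  [9, 3, 9]
  [0, 3, 0]

Each entry (A^⊗3)_ij equals the minimum over all length-3 walks i = v_0 → v_1 → … → v_3 = j of Σ_t A[v_t][v_{t+1}]. For example, for (i, j) = (0, 2) we minimise over 9 possible intermediate vertex sequences; the minimum is 7, attained along the walk 0 → 2 → 2 → 2.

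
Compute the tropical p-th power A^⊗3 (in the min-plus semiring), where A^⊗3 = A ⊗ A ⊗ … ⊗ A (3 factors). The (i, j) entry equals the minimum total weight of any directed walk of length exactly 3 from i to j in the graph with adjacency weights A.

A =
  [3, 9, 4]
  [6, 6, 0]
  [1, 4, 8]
A^⊗3 =
  [8, 11, 8]
  [4, 10, 4]
  [5, 8, 8]

Each entry (A^⊗3)_ij equals the minimum over all length-3 walks i = v_0 → v_1 → … → v_3 = j of Σ_t A[v_t][v_{t+1}]. For example, for (i, j) = (0, 2) we minimise over 9 possible intermediate vertex sequences; the minimum is 8, attained along the walk 0 → 2 → 1 → 2.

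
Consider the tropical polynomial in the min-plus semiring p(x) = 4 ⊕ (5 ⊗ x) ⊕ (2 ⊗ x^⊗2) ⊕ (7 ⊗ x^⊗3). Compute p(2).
p(2) = 4

A tropical monomial a ⊗ x^⊗i evaluates to a + i · x. Evaluating each term at x = 2:
  Term 0 contributes 4 + 0 · 2 = 4
  Term 1 contributes 5 + 1 · 2 = 7
  Term 2 contributes 2 + 2 · 2 = 6
  Term 3 contributes 7 + 3 · 2 = 13
p(2) = ⊕ of these = min[4, 7, 6, 13] = 4.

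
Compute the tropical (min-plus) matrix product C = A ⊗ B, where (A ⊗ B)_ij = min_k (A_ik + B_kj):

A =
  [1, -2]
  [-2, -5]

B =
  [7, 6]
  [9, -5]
A ⊗ B =
  [7, -7]
  [4, -10]

Apply the min-plus product entry-by-entry:
  C[0][0] = min over k of (A[0][0] + B[0][0] = 1 + 7 = 8, A[0][1] + B[1][0] = -2 + 9 = 7) = 7 (attained at k = 1)
  C[0][1] = min over k of (A[0][0] + B[0][1] = 1 + 6 = 7, A[0][1] + B[1][1] = -2 + -5 = -7) = -7 (attained at k = 1)
  C[1][0] = min over k of (A[1][0] + B[0][0] = -2 + 7 = 5, A[1][1] + B[1][0] = -5 + 9 = 4) = 4 (attained at k = 1)
  C[1][1] = min over k of (A[1][0] + B[0][1] = -2 + 6 = 4, A[1][1] + B[1][1] = -5 + -5 = -10) = -10 (attained at k = 1)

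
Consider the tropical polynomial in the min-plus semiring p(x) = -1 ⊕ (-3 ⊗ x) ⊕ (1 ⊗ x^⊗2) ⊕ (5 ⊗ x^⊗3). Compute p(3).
p(3) = -1

A tropical monomial a ⊗ x^⊗i evaluates to a + i · x. Evaluating each term at x = 3:
  Term 0 contributes -1 + 0 · 3 = -1
  Term 1 contributes -3 + 1 · 3 = 0
  Term 2 contributes 1 + 2 · 3 = 7
  Term 3 contributes 5 + 3 · 3 = 14
p(3) = ⊕ of these = min[-1, 0, 7, 14] = -1.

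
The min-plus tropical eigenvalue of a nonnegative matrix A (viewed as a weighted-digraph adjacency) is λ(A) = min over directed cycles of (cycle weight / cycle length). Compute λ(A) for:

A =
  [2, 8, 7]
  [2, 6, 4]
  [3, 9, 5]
λ(A) = 2

Enumerate directed cycles and compute their means (weight / length). Sample:
  cycle 0 → 0: weight = 2, length = 1, mean = 2/1 ≈ 2.000
  cycle 1 → 1: weight = 6, length = 1, mean = 6/1 ≈ 6.000
  cycle 2 → 2: weight = 5, length = 1, mean = 5/1 ≈ 5.000
  cycle 0 → 1 → 0: weight = 10, length = 2, mean = 10/2 ≈ 5.000
  cycle 0 → 2 → 0: weight = 10, length = 2, mean = 10/2 ≈ 5.000
  cycle 1 → 0 → 1: weight = 10, length = 2, mean = 10/2 ≈ 5.000
Minimum mean = 2.000, attained e.g. along the cycle 0 → 0 with weight 2 and length 1. So λ(A) = 2/1 = 2.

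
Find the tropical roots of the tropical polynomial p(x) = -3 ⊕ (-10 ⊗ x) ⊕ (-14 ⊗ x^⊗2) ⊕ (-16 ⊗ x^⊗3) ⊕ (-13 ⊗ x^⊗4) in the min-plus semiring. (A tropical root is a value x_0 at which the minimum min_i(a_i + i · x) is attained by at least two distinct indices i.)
Roots: {-3, 2, 4, 7}

Each tropical root is a break point of the lower envelope of the lines y = a_i + i · x (there are 5 lines, with slopes 0, 1, ..., 4). Only the lines that attain the minimum somewhere contribute to roots; other lines are dominated. Here the surviving (envelope) indices are i = 4, i = 3, i = 2, i = 1, i = 0.
Intersections between consecutive envelope lines give the roots: for adjacent envelope indices i < j the intersection is x = (a_i − a_j) / (j − i). Reading off the sorted break points: {-3, 2, 4, 7}.
Verification: at each break x_0, at least two indices attain the minimum of min_i(a_i + i · x_0).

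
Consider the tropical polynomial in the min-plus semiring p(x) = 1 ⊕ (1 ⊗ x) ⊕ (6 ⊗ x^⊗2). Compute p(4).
p(4) = 1

A tropical monomial a ⊗ x^⊗i evaluates to a + i · x. Evaluating each term at x = 4:
  Term 0 contributes 1 + 0 · 4 = 1
  Term 1 contributes 1 + 1 · 4 = 5
  Term 2 contributes 6 + 2 · 4 = 14
p(4) = ⊕ of these = min[1, 5, 14] = 1.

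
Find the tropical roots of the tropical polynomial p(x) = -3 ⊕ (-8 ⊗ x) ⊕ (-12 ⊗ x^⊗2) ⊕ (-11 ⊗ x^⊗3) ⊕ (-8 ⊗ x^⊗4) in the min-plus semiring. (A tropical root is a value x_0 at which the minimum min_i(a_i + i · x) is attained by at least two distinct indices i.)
Roots: {-3, -1, 4, 5}

Each tropical root is a break point of the lower envelope of the lines y = a_i + i · x (there are 5 lines, with slopes 0, 1, ..., 4). Only the lines that attain the minimum somewhere contribute to roots; other lines are dominated. Here the surviving (envelope) indices are i = 4, i = 3, i = 2, i = 1, i = 0.
Intersections between consecutive envelope lines give the roots: for adjacent envelope indices i < j the intersection is x = (a_i − a_j) / (j − i). Reading off the sorted break points: {-3, -1, 4, 5}.
Verification: at each break x_0, at least two indices attain the minimum of min_i(a_i + i · x_0).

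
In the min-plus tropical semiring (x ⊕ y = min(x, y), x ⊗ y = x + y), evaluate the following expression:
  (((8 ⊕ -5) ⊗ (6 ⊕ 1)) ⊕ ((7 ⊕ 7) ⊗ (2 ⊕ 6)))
(((8 ⊕ -5) ⊗ (6 ⊕ 1)) ⊕ ((7 ⊕ 7) ⊗ (2 ⊕ 6))) = -4

Expand innermost to outermost. Recall ⊕ takes the minimum of its arguments and ⊗ takes their sum. Working out the expression (((8 ⊕ -5) ⊗ (6 ⊕ 1)) ⊕ ((7 ⊕ 7) ⊗ (2 ⊕ 6))) gives -4.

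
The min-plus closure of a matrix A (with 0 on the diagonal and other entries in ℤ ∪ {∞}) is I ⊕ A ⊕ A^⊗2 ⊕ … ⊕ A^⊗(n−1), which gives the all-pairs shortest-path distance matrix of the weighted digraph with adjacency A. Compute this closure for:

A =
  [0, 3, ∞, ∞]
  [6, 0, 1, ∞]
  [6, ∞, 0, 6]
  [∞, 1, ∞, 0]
Closure =
  [0, 3, 4, 10]
  [6, 0, 1, 7]
  [6, 7, 0, 6]
  [7, 1, 2, 0]

This is the Floyd-Warshall all-pairs shortest-path computation. For each intermediate vertex k = 0, 1, …, 3, update dist[i][j] ← min(dist[i][j], dist[i][k] + dist[k][j]). The final matrix gives, for each (i, j), the minimum total weight of any directed path from i to j (possibly empty when i = j).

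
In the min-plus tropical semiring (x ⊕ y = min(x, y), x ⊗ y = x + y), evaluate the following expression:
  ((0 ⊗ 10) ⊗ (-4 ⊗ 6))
((0 ⊗ 10) ⊗ (-4 ⊗ 6)) = 12

Expand innermost to outermost. Recall ⊕ takes the minimum of its arguments and ⊗ takes their sum. Working out the expression ((0 ⊗ 10) ⊗ (-4 ⊗ 6)) gives 12.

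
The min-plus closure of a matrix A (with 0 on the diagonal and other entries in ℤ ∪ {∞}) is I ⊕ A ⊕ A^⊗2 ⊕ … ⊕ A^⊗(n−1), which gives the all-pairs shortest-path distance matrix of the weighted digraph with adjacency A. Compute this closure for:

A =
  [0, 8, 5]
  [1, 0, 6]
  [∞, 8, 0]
Closure =
  [0, 8, 5]
  [1, 0, 6]
  [9, 8, 0]

This is the Floyd-Warshall all-pairs shortest-path computation. For each intermediate vertex k = 0, 1, …, 2, update dist[i][j] ← min(dist[i][j], dist[i][k] + dist[k][j]). The final matrix gives, for each (i, j), the minimum total weight of any directed path from i to j (possibly empty when i = j).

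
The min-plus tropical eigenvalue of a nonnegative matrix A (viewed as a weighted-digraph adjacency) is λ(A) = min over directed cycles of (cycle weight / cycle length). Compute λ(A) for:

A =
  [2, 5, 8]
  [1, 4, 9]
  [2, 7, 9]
λ(A) = 2

Enumerate directed cycles and compute their means (weight / length). Sample:
  cycle 0 → 0: weight = 2, length = 1, mean = 2/1 ≈ 2.000
  cycle 1 → 1: weight = 4, length = 1, mean = 4/1 ≈ 4.000
  cycle 2 → 2: weight = 9, length = 1, mean = 9/1 ≈ 9.000
  cycle 0 → 1 → 0: weight = 6, length = 2, mean = 6/2 ≈ 3.000
  cycle 0 → 2 → 0: weight = 10, length = 2, mean = 10/2 ≈ 5.000
  cycle 1 → 0 → 1: weight = 6, length = 2, mean = 6/2 ≈ 3.000
Minimum mean = 2.000, attained e.g. along the cycle 0 → 0 with weight 2 and length 1. So λ(A) = 2/1 = 2.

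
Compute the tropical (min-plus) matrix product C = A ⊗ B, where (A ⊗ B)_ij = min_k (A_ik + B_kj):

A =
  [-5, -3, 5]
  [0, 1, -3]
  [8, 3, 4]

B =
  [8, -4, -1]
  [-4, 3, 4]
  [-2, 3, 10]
A ⊗ B =
  [-7, -9, -6]
  [-5, -4, -1]
  [-1, 4, 7]

Apply the min-plus product entry-by-entry:
  C[0][0] = min over k of (A[0][0] + B[0][0] = -5 + 8 = 3, A[0][1] + B[1][0] = -3 + -4 = -7, A[0][2] + B[2][0] = 5 + -2 = 3) = -7 (attained at k = 1)
  C[0][1] = min over k of (A[0][0] + B[0][1] = -5 + -4 = -9, A[0][1] + B[1][1] = -3 + 3 = 0, A[0][2] + B[2][1] = 5 + 3 = 8) = -9 (attained at k = 0)
  C[0][2] = min over k of (A[0][0] + B[0][2] = -5 + -1 = -6, A[0][1] + B[1][2] = -3 + 4 = 1, A[0][2] + B[2][2] = 5 + 10 = 15) = -6 (attained at k = 0)
  C[1][0] = min over k of (A[1][0] + B[0][0] = 0 + 8 = 8, A[1][1] + B[1][0] = 1 + -4 = -3, A[1][2] + B[2][0] = -3 + -2 = -5) = -5 (attained at k = 2)
  C[1][1] = min over k of (A[1][0] + B[0][1] = 0 + -4 = -4, A[1][1] + B[1][1] = 1 + 3 = 4, A[1][2] + B[2][1] = -3 + 3 = 0) = -4 (attained at k = 0)
  C[1][2] = min over k of (A[1][0] + B[0][2] = 0 + -1 = -1, A[1][1] + B[1][2] = 1 + 4 = 5, A[1][2] + B[2][2] = -3 + 10 = 7) = -1 (attained at k = 0)
  C[2][0] = min over k of (A[2][0] + B[0][0] = 8 + 8 = 16, A[2][1] + B[1][0] = 3 + -4 = -1, A[2][2] + B[2][0] = 4 + -2 = 2) = -1 (attained at k = 1)
  C[2][1] = min over k of (A[2][0] + B[0][1] = 8 + -4 = 4, A[2][1] + B[1][1] = 3 + 3 = 6, A[2][2] + B[2][1] = 4 + 3 = 7) = 4 (attained at k = 0)
  C[2][2] = min over k of (A[2][0] + B[0][2] = 8 + -1 = 7, A[2][1] + B[1][2] = 3 + 4 = 7, A[2][2] + B[2][2] = 4 + 10 = 14) = 7 (attained at k = 0)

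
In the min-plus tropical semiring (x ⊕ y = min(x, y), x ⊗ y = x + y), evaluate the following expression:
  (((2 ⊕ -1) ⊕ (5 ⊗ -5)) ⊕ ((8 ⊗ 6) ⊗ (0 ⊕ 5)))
(((2 ⊕ -1) ⊕ (5 ⊗ -5)) ⊕ ((8 ⊗ 6) ⊗ (0 ⊕ 5))) = -1

Expand innermost to outermost. Recall ⊕ takes the minimum of its arguments and ⊗ takes their sum. Working out the expression (((2 ⊕ -1) ⊕ (5 ⊗ -5)) ⊕ ((8 ⊗ 6) ⊗ (0 ⊕ 5))) gives -1.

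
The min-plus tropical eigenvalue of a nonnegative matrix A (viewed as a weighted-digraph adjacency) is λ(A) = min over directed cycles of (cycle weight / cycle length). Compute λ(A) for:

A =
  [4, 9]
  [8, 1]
λ(A) = 1

Enumerate directed cycles and compute their means (weight / length). Sample:
  cycle 0 → 0: weight = 4, length = 1, mean = 4/1 ≈ 4.000
  cycle 1 → 1: weight = 1, length = 1, mean = 1/1 ≈ 1.000
  cycle 0 → 1 → 0: weight = 17, length = 2, mean = 17/2 ≈ 8.500
  cycle 1 → 0 → 1: weight = 17, length = 2, mean = 17/2 ≈ 8.500
Minimum mean = 1.000, attained e.g. along the cycle 1 → 1 with weight 1 and length 1. So λ(A) = 1/1 = 1.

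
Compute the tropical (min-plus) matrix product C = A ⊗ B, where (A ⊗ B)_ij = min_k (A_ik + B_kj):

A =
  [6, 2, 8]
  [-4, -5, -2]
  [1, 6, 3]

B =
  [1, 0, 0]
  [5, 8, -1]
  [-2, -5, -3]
A ⊗ B =
  [6, 3, 1]
  [-4, -7, -6]
  [1, -2, 0]

Apply the min-plus product entry-by-entry:
  C[0][0] = min over k of (A[0][0] + B[0][0] = 6 + 1 = 7, A[0][1] + B[1][0] = 2 + 5 = 7, A[0][2] + B[2][0] = 8 + -2 = 6) = 6 (attained at k = 2)
  C[0][1] = min over k of (A[0][0] + B[0][1] = 6 + 0 = 6, A[0][1] + B[1][1] = 2 + 8 = 10, A[0][2] + B[2][1] = 8 + -5 = 3) = 3 (attained at k = 2)
  C[0][2] = min over k of (A[0][0] + B[0][2] = 6 + 0 = 6, A[0][1] + B[1][2] = 2 + -1 = 1, A[0][2] + B[2][2] = 8 + -3 = 5) = 1 (attained at k = 1)
  C[1][0] = min over k of (A[1][0] + B[0][0] = -4 + 1 = -3, A[1][1] + B[1][0] = -5 + 5 = 0, A[1][2] + B[2][0] = -2 + -2 = -4) = -4 (attained at k = 2)
  C[1][1] = min over k of (A[1][0] + B[0][1] = -4 + 0 = -4, A[1][1] + B[1][1] = -5 + 8 = 3, A[1][2] + B[2][1] = -2 + -5 = -7) = -7 (attained at k = 2)
  C[1][2] = min over k of (A[1][0] + B[0][2] = -4 + 0 = -4, A[1][1] + B[1][2] = -5 + -1 = -6, A[1][2] + B[2][2] = -2 + -3 = -5) = -6 (attained at k = 1)
  C[2][0] = min over k of (A[2][0] + B[0][0] = 1 + 1 = 2, A[2][1] + B[1][0] = 6 + 5 = 11, A[2][2] + B[2][0] = 3 + -2 = 1) = 1 (attained at k = 2)
  C[2][1] = min over k of (A[2][0] + B[0][1] = 1 + 0 = 1, A[2][1] + B[1][1] = 6 + 8 = 14, A[2][2] + B[2][1] = 3 + -5 = -2) = -2 (attained at k = 2)
  C[2][2] = min over k of (A[2][0] + B[0][2] = 1 + 0 = 1, A[2][1] + B[1][2] = 6 + -1 = 5, A[2][2] + B[2][2] = 3 + -3 = 0) = 0 (attained at k = 2)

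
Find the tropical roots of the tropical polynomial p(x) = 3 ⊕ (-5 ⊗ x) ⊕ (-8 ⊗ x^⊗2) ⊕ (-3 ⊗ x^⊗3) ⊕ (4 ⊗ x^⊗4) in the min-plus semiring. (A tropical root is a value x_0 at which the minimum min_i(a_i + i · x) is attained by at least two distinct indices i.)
Roots: {-7, -5, 3, 8}

Each tropical root is a break point of the lower envelope of the lines y = a_i + i · x (there are 5 lines, with slopes 0, 1, ..., 4). Only the lines that attain the minimum somewhere contribute to roots; other lines are dominated. Here the surviving (envelope) indices are i = 4, i = 3, i = 2, i = 1, i = 0.
Intersections between consecutive envelope lines give the roots: for adjacent envelope indices i < j the intersection is x = (a_i − a_j) / (j − i). Reading off the sorted break points: {-7, -5, 3, 8}.
Verification: at each break x_0, at least two indices attain the minimum of min_i(a_i + i · x_0).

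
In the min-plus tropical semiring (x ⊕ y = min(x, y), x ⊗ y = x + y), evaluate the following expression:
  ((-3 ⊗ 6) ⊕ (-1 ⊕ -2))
((-3 ⊗ 6) ⊕ (-1 ⊕ -2)) = -2

Expand innermost to outermost. Recall ⊕ takes the minimum of its arguments and ⊗ takes their sum. Working out the expression ((-3 ⊗ 6) ⊕ (-1 ⊕ -2)) gives -2.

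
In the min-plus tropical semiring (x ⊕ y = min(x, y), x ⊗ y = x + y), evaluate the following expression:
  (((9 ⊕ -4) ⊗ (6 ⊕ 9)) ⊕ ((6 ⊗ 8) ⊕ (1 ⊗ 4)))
(((9 ⊕ -4) ⊗ (6 ⊕ 9)) ⊕ ((6 ⊗ 8) ⊕ (1 ⊗ 4))) = 2

Expand innermost to outermost. Recall ⊕ takes the minimum of its arguments and ⊗ takes their sum. Working out the expression (((9 ⊕ -4) ⊗ (6 ⊕ 9)) ⊕ ((6 ⊗ 8) ⊕ (1 ⊗ 4))) gives 2.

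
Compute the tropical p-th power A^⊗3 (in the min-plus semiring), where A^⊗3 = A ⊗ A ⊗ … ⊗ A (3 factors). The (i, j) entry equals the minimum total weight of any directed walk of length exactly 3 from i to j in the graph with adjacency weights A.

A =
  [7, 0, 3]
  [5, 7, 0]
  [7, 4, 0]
A^⊗3 =
  [7, 4, 0]
  [7, 4, 0]
  [7, 4, 0]

Each entry (A^⊗3)_ij equals the minimum over all length-3 walks i = v_0 → v_1 → … → v_3 = j of Σ_t A[v_t][v_{t+1}]. For example, for (i, j) = (0, 2) we minimise over 9 possible intermediate vertex sequences; the minimum is 0, attained along the walk 0 → 1 → 2 → 2.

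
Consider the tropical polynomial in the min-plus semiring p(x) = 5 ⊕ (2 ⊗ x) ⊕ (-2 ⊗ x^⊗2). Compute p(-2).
p(-2) = -6

A tropical monomial a ⊗ x^⊗i evaluates to a + i · x. Evaluating each term at x = -2:
  Term 0 contributes 5 + 0 · -2 = 5
  Term 1 contributes 2 + 1 · -2 = 0
  Term 2 contributes -2 + 2 · -2 = -6
p(-2) = ⊕ of these = min[5, 0, -6] = -6.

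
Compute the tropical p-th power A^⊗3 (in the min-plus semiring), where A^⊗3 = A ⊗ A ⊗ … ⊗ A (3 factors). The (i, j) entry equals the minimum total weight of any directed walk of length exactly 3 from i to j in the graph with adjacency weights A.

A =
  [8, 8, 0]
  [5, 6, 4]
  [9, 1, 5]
A^⊗3 =
  [6, 6, 5]
  [10, 6, 9]
  [11, 6, 6]

Each entry (A^⊗3)_ij equals the minimum over all length-3 walks i = v_0 → v_1 → … → v_3 = j of Σ_t A[v_t][v_{t+1}]. For example, for (i, j) = (0, 2) we minimise over 9 possible intermediate vertex sequences; the minimum is 5, attained along the walk 0 → 2 → 1 → 2.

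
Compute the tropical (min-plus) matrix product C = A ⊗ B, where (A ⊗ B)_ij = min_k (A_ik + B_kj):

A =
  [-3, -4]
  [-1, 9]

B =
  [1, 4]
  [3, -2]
A ⊗ B =
  [-2, -6]
  [0, 3]

Apply the min-plus product entry-by-entry:
  C[0][0] = min over k of (A[0][0] + B[0][0] = -3 + 1 = -2, A[0][1] + B[1][0] = -4 + 3 = -1) = -2 (attained at k = 0)
  C[0][1] = min over k of (A[0][0] + B[0][1] = -3 + 4 = 1, A[0][1] + B[1][1] = -4 + -2 = -6) = -6 (attained at k = 1)
  C[1][0] = min over k of (A[1][0] + B[0][0] = -1 + 1 = 0, A[1][1] + B[1][0] = 9 + 3 = 12) = 0 (attained at k = 0)
  C[1][1] = min over k of (A[1][0] + B[0][1] = -1 + 4 = 3, A[1][1] + B[1][1] = 9 + -2 = 7) = 3 (attained at k = 0)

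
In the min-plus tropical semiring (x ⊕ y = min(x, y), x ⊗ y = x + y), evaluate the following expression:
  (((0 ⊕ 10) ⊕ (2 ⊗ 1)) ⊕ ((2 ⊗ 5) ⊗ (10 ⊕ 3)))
(((0 ⊕ 10) ⊕ (2 ⊗ 1)) ⊕ ((2 ⊗ 5) ⊗ (10 ⊕ 3))) = 0

Expand innermost to outermost. Recall ⊕ takes the minimum of its arguments and ⊗ takes their sum. Working out the expression (((0 ⊕ 10) ⊕ (2 ⊗ 1)) ⊕ ((2 ⊗ 5) ⊗ (10 ⊕ 3))) gives 0.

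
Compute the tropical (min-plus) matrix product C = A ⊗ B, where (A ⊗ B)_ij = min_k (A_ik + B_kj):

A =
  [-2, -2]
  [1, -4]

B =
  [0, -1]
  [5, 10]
A ⊗ B =
  [-2, -3]
  [1, 0]

Apply the min-plus product entry-by-entry:
  C[0][0] = min over k of (A[0][0] + B[0][0] = -2 + 0 = -2, A[0][1] + B[1][0] = -2 + 5 = 3) = -2 (attained at k = 0)
  C[0][1] = min over k of (A[0][0] + B[0][1] = -2 + -1 = -3, A[0][1] + B[1][1] = -2 + 10 = 8) = -3 (attained at k = 0)
  C[1][0] = min over k of (A[1][0] + B[0][0] = 1 + 0 = 1, A[1][1] + B[1][0] = -4 + 5 = 1) = 1 (attained at k = 0)
  C[1][1] = min over k of (A[1][0] + B[0][1] = 1 + -1 = 0, A[1][1] + B[1][1] = -4 + 10 = 6) = 0 (attained at k = 0)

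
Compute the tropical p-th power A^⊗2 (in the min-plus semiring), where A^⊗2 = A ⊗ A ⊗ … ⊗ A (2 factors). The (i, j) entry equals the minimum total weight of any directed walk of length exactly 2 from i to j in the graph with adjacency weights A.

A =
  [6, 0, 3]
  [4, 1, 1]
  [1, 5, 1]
A^⊗2 =
  [4, 1, 1]
  [2, 2, 2]
  [2, 1, 2]

Each entry (A^⊗2)_ij equals the minimum over all length-2 walks i = v_0 → v_1 → … → v_2 = j of Σ_t A[v_t][v_{t+1}]. For example, for (i, j) = (0, 2) we minimise over 3 possible intermediate vertex sequences; the minimum is 1, attained along the walk 0 → 1 → 2.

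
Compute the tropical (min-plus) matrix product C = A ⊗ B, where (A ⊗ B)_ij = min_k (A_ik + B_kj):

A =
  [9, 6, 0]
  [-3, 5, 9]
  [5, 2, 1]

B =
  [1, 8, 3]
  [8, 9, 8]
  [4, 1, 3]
A ⊗ B =
  [4, 1, 3]
  [-2, 5, 0]
  [5, 2, 4]

Apply the min-plus product entry-by-entry:
  C[0][0] = min over k of (A[0][0] + B[0][0] = 9 + 1 = 10, A[0][1] + B[1][0] = 6 + 8 = 14, A[0][2] + B[2][0] = 0 + 4 = 4) = 4 (attained at k = 2)
  C[0][1] = min over k of (A[0][0] + B[0][1] = 9 + 8 = 17, A[0][1] + B[1][1] = 6 + 9 = 15, A[0][2] + B[2][1] = 0 + 1 = 1) = 1 (attained at k = 2)
  C[0][2] = min over k of (A[0][0] + B[0][2] = 9 + 3 = 12, A[0][1] + B[1][2] = 6 + 8 = 14, A[0][2] + B[2][2] = 0 + 3 = 3) = 3 (attained at k = 2)
  C[1][0] = min over k of (A[1][0] + B[0][0] = -3 + 1 = -2, A[1][1] + B[1][0] = 5 + 8 = 13, A[1][2] + B[2][0] = 9 + 4 = 13) = -2 (attained at k = 0)
  C[1][1] = min over k of (A[1][0] + B[0][1] = -3 + 8 = 5, A[1][1] + B[1][1] = 5 + 9 = 14, A[1][2] + B[2][1] = 9 + 1 = 10) = 5 (attained at k = 0)
  C[1][2] = min over k of (A[1][0] + B[0][2] = -3 + 3 = 0, A[1][1] + B[1][2] = 5 + 8 = 13, A[1][2] + B[2][2] = 9 + 3 = 12) = 0 (attained at k = 0)
  C[2][0] = min over k of (A[2][0] + B[0][0] = 5 + 1 = 6, A[2][1] + B[1][0] = 2 + 8 = 10, A[2][2] + B[2][0] = 1 + 4 = 5) = 5 (attained at k = 2)
  C[2][1] = min over k of (A[2][0] + B[0][1] = 5 + 8 = 13, A[2][1] + B[1][1] = 2 + 9 = 11, A[2][2] + B[2][1] = 1 + 1 = 2) = 2 (attained at k = 2)
  C[2][2] = min over k of (A[2][0] + B[0][2] = 5 + 3 = 8, A[2][1] + B[1][2] = 2 + 8 = 10, A[2][2] + B[2][2] = 1 + 3 = 4) = 4 (attained at k = 2)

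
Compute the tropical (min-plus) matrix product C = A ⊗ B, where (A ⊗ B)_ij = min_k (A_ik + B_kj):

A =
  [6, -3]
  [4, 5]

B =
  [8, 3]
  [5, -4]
A ⊗ B =
  [2, -7]
  [10, 1]

Apply the min-plus product entry-by-entry:
  C[0][0] = min over k of (A[0][0] + B[0][0] = 6 + 8 = 14, A[0][1] + B[1][0] = -3 + 5 = 2) = 2 (attained at k = 1)
  C[0][1] = min over k of (A[0][0] + B[0][1] = 6 + 3 = 9, A[0][1] + B[1][1] = -3 + -4 = -7) = -7 (attained at k = 1)
  C[1][0] = min over k of (A[1][0] + B[0][0] = 4 + 8 = 12, A[1][1] + B[1][0] = 5 + 5 = 10) = 10 (attained at k = 1)
  C[1][1] = min over k of (A[1][0] + B[0][1] = 4 + 3 = 7, A[1][1] + B[1][1] = 5 + -4 = 1) = 1 (attained at k = 1)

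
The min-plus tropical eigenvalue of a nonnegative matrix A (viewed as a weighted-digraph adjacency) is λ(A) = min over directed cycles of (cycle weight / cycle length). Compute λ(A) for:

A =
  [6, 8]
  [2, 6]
λ(A) = 5

Enumerate directed cycles and compute their means (weight / length). Sample:
  cycle 0 → 0: weight = 6, length = 1, mean = 6/1 ≈ 6.000
  cycle 1 → 1: weight = 6, length = 1, mean = 6/1 ≈ 6.000
  cycle 0 → 1 → 0: weight = 10, length = 2, mean = 10/2 ≈ 5.000
  cycle 1 → 0 → 1: weight = 10, length = 2, mean = 10/2 ≈ 5.000
Minimum mean = 5.000, attained e.g. along the cycle 0 → 1 → 0 with weight 10 and length 2. So λ(A) = 10/2 = 5.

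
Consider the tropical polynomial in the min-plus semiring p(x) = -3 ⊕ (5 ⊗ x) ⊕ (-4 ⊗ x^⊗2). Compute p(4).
p(4) = -3

A tropical monomial a ⊗ x^⊗i evaluates to a + i · x. Evaluating each term at x = 4:
  Term 0 contributes -3 + 0 · 4 = -3
  Term 1 contributes 5 + 1 · 4 = 9
  Term 2 contributes -4 + 2 · 4 = 4
p(4) = ⊕ of these = min[-3, 9, 4] = -3.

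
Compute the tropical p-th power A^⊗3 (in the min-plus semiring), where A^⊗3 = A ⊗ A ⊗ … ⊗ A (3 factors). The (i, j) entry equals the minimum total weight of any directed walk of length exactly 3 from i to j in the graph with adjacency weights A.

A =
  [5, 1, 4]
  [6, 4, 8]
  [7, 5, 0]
A^⊗3 =
  [11, 8, 4]
  [13, 11, 8]
  [7, 5, 0]

Each entry (A^⊗3)_ij equals the minimum over all length-3 walks i = v_0 → v_1 → … → v_3 = j of Σ_t A[v_t][v_{t+1}]. For example, for (i, j) = (0, 2) we minimise over 9 possible intermediate vertex sequences; the minimum is 4, attained along the walk 0 → 2 → 2 → 2.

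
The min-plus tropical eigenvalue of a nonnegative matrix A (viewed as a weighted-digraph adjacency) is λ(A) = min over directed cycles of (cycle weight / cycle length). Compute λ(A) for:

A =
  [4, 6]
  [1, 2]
λ(A) = 2

Enumerate directed cycles and compute their means (weight / length). Sample:
  cycle 0 → 0: weight = 4, length = 1, mean = 4/1 ≈ 4.000
  cycle 1 → 1: weight = 2, length = 1, mean = 2/1 ≈ 2.000
  cycle 0 → 1 → 0: weight = 7, length = 2, mean = 7/2 ≈ 3.500
  cycle 1 → 0 → 1: weight = 7, length = 2, mean = 7/2 ≈ 3.500
Minimum mean = 2.000, attained e.g. along the cycle 1 → 1 with weight 2 and length 1. So λ(A) = 2/1 = 2.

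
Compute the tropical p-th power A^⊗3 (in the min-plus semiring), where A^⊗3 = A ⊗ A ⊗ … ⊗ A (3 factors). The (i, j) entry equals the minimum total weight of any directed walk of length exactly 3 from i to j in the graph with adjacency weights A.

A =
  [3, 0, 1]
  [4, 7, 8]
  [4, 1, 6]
A^⊗3 =
  [6, 4, 5]
  [8, 6, 8]
  [8, 5, 6]

Each entry (A^⊗3)_ij equals the minimum over all length-3 walks i = v_0 → v_1 → … → v_3 = j of Σ_t A[v_t][v_{t+1}]. For example, for (i, j) = (0, 2) we minimise over 9 possible intermediate vertex sequences; the minimum is 5, attained along the walk 0 → 1 → 0 → 2.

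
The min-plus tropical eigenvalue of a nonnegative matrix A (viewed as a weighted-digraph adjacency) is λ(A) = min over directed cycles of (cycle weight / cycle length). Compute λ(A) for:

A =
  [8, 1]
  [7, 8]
λ(A) = 4

Enumerate directed cycles and compute their means (weight / length). Sample:
  cycle 0 → 0: weight = 8, length = 1, mean = 8/1 ≈ 8.000
  cycle 1 → 1: weight = 8, length = 1, mean = 8/1 ≈ 8.000
  cycle 0 → 1 → 0: weight = 8, length = 2, mean = 8/2 ≈ 4.000
  cycle 1 → 0 → 1: weight = 8, length = 2, mean = 8/2 ≈ 4.000
Minimum mean = 4.000, attained e.g. along the cycle 0 → 1 → 0 with weight 8 and length 2. So λ(A) = 8/2 = 4.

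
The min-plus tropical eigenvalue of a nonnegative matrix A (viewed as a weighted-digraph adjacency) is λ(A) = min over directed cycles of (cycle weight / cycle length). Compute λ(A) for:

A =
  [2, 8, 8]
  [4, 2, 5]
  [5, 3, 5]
λ(A) = 2

Enumerate directed cycles and compute their means (weight / length). Sample:
  cycle 0 → 0: weight = 2, length = 1, mean = 2/1 ≈ 2.000
  cycle 1 → 1: weight = 2, length = 1, mean = 2/1 ≈ 2.000
  cycle 2 → 2: weight = 5, length = 1, mean = 5/1 ≈ 5.000
  cycle 0 → 1 → 0: weight = 12, length = 2, mean = 12/2 ≈ 6.000
  cycle 0 → 2 → 0: weight = 13, length = 2, mean = 13/2 ≈ 6.500
  cycle 1 → 0 → 1: weight = 12, length = 2, mean = 12/2 ≈ 6.000
Minimum mean = 2.000, attained e.g. along the cycle 0 → 0 with weight 2 and length 1. So λ(A) = 2/1 = 2.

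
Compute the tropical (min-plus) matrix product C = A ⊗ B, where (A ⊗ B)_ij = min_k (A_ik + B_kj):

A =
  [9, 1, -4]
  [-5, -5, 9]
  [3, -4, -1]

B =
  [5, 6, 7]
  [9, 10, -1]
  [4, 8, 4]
A ⊗ B =
  [0, 4, 0]
  [0, 1, -6]
  [3, 6, -5]

Apply the min-plus product entry-by-entry:
  C[0][0] = min over k of (A[0][0] + B[0][0] = 9 + 5 = 14, A[0][1] + B[1][0] = 1 + 9 = 10, A[0][2] + B[2][0] = -4 + 4 = 0) = 0 (attained at k = 2)
  C[0][1] = min over k of (A[0][0] + B[0][1] = 9 + 6 = 15, A[0][1] + B[1][1] = 1 + 10 = 11, A[0][2] + B[2][1] = -4 + 8 = 4) = 4 (attained at k = 2)
  C[0][2] = min over k of (A[0][0] + B[0][2] = 9 + 7 = 16, A[0][1] + B[1][2] = 1 + -1 = 0, A[0][2] + B[2][2] = -4 + 4 = 0) = 0 (attained at k = 1)
  C[1][0] = min over k of (A[1][0] + B[0][0] = -5 + 5 = 0, A[1][1] + B[1][0] = -5 + 9 = 4, A[1][2] + B[2][0] = 9 + 4 = 13) = 0 (attained at k = 0)
  C[1][1] = min over k of (A[1][0] + B[0][1] = -5 + 6 = 1, A[1][1] + B[1][1] = -5 + 10 = 5, A[1][2] + B[2][1] = 9 + 8 = 17) = 1 (attained at k = 0)
  C[1][2] = min over k of (A[1][0] + B[0][2] = -5 + 7 = 2, A[1][1] + B[1][2] = -5 + -1 = -6, A[1][2] + B[2][2] = 9 + 4 = 13) = -6 (attained at k = 1)
  C[2][0] = min over k of (A[2][0] + B[0][0] = 3 + 5 = 8, A[2][1] + B[1][0] = -4 + 9 = 5, A[2][2] + B[2][0] = -1 + 4 = 3) = 3 (attained at k = 2)
  C[2][1] = min over k of (A[2][0] + B[0][1] = 3 + 6 = 9, A[2][1] + B[1][1] = -4 + 10 = 6, A[2][2] + B[2][1] = -1 + 8 = 7) = 6 (attained at k = 1)
  C[2][2] = min over k of (A[2][0] + B[0][2] = 3 + 7 = 10, A[2][1] + B[1][2] = -4 + -1 = -5, A[2][2] + B[2][2] = -1 + 4 = 3) = -5 (attained at k = 1)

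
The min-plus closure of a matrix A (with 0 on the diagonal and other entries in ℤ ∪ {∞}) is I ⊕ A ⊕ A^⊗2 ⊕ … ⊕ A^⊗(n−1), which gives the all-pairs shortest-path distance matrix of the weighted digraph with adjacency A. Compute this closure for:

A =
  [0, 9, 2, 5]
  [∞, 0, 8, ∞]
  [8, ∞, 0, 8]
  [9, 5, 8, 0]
Closure =
  [0, 9, 2, 5]
  [16, 0, 8, 16]
  [8, 13, 0, 8]
  [9, 5, 8, 0]

This is the Floyd-Warshall all-pairs shortest-path computation. For each intermediate vertex k = 0, 1, …, 3, update dist[i][j] ← min(dist[i][j], dist[i][k] + dist[k][j]). The final matrix gives, for each (i, j), the minimum total weight of any directed path from i to j (possibly empty when i = j).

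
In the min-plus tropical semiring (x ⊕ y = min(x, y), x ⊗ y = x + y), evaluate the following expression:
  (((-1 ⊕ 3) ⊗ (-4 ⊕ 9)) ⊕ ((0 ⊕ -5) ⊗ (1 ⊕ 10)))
(((-1 ⊕ 3) ⊗ (-4 ⊕ 9)) ⊕ ((0 ⊕ -5) ⊗ (1 ⊕ 10))) = -5

Expand innermost to outermost. Recall ⊕ takes the minimum of its arguments and ⊗ takes their sum. Working out the expression (((-1 ⊕ 3) ⊗ (-4 ⊕ 9)) ⊕ ((0 ⊕ -5) ⊗ (1 ⊕ 10))) gives -5.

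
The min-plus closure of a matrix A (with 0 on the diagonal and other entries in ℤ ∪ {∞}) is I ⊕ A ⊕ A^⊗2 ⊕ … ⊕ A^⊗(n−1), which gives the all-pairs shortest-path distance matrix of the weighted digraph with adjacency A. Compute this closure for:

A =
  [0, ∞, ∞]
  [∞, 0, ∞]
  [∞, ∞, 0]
Closure =
  [0, ∞, ∞]
  [∞, 0, ∞]
  [∞, ∞, 0]

This is the Floyd-Warshall all-pairs shortest-path computation. For each intermediate vertex k = 0, 1, …, 2, update dist[i][j] ← min(dist[i][j], dist[i][k] + dist[k][j]). The final matrix gives, for each (i, j), the minimum total weight of any directed path from i to j (possibly empty when i = j).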